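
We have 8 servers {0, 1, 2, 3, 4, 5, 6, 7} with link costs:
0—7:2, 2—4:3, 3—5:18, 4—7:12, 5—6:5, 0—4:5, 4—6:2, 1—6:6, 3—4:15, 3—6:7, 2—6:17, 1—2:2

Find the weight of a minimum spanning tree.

Grow the tree from 0 using Prim:
Step 1: frontier [0—7 2, 0—4 5] → take 0—7 (2); add 7.
Step 2: frontier [0—4 5, 4—7 12] → take 0—4 (5); add 4.
Step 3: frontier [4—6 2, 2—4 3, 3—4 15] → take 4—6 (2); add 6.
Step 4: frontier [2—4 3, 3—4 15, 5—6 5, 1—6 6, 3—6 7, 2—6 17] → take 2—4 (3); add 2.
Step 5: frontier [1—2 2, 3—4 15, 5—6 5, 1—6 6, 3—6 7] → take 1—2 (2); add 1.
Step 6: frontier [3—4 15, 5—6 5, 3—6 7] → take 5—6 (5); add 5.
Step 7: frontier [3—4 15, 3—5 18, 3—6 7] → take 3—6 (7); add 3.
MST edges: 0—7, 0—4, 4—6, 2—4, 1—2, 5—6, 3—6; total weight 2+5+2+3+2+5+7 = 26.

26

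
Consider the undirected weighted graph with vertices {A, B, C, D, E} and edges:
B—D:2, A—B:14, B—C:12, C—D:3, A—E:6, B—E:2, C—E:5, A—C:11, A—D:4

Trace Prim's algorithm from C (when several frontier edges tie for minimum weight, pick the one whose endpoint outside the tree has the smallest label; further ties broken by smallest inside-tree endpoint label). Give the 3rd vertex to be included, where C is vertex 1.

B

Grow the tree from C using Prim:
Step 1: cheapest edge leaving the tree is C—D (3); add D.
Step 2: cheapest edge leaving the tree is B—D (2); add B.
Step 3: cheapest edge leaving the tree is B—E (2); add E.
Step 4: cheapest edge leaving the tree is A—D (4); add A.
Vertex order: C, D, B, E, A. The 3rd vertex is B.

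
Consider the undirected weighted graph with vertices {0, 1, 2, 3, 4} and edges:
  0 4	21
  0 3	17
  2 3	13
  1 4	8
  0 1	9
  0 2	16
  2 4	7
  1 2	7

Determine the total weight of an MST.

36

Kruskal's algorithm — process edges by increasing weight (ties by edge label):
1 2 (7): add. Components now {0} {1,2} {3} {4}
2 4 (7): add. Components now {0} {1,2,4} {3}
1 4 (8): skip — 1 and 4 already connected.
0 1 (9): add. Components now {0,1,2,4} {3}
2 3 (13): add. Components now {0,1,2,3,4}
MST edges: 1 2, 2 4, 0 1, 2 3; total weight 7+7+9+13 = 36.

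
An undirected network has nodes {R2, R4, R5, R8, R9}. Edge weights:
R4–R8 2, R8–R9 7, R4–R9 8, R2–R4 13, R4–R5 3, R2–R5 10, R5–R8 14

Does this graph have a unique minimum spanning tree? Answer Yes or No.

Sort edges by weight, then run Kruskal:
R4–R8 (2): add — endpoints in different components.
R4–R5 (3): add — endpoints in different components.
R8–R9 (7): add — endpoints in different components.
R4–R9 (8): skip — R4 and R9 already connected.
R2–R5 (10): add — endpoints in different components.
Every non-tree edge has weight strictly greater than the heaviest edge on the tree path between its endpoints, so the MST is unique.

Yes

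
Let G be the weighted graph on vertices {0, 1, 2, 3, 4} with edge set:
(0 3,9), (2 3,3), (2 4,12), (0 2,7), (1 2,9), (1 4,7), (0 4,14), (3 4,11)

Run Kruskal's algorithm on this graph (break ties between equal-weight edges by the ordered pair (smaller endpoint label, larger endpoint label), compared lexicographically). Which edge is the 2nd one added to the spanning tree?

Sort edges by weight, then run Kruskal:
2 3 (3): add — endpoints in different components.
0 2 (7): add — endpoints in different components.
1 4 (7): add — endpoints in different components.
0 3 (9): skip — 0 and 3 already connected.
1 2 (9): add — endpoints in different components.
The 2nd edge added is 0 2.

0-2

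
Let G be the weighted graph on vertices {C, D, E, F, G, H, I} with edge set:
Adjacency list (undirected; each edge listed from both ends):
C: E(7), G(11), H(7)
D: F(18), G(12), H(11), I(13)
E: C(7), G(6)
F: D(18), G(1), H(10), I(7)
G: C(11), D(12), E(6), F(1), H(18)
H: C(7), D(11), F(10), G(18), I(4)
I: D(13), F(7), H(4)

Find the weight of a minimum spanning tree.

Grow the tree from F using Prim:
Step 1: frontier [F–G 1, F–I 7, F–H 10, D–F 18] → take F–G (1); add G.
Step 2: frontier [F–I 7, F–H 10, D–F 18, E–G 6, C–G 11, D–G 12, G–H 18] → take E–G (6); add E.
Step 3: frontier [C–E 7, F–I 7, F–H 10, D–F 18, C–G 11, D–G 12, G–H 18] → take C–E (7); add C.
Step 4: frontier [C–H 7, F–I 7, F–H 10, D–F 18, D–G 12, G–H 18] → take C–H (7); add H.
Step 5: frontier [F–I 7, D–F 18, D–G 12, H–I 4, D–H 11] → take H–I (4); add I.
Step 6: frontier [D–F 18, D–G 12, D–H 11, D–I 13] → take D–H (11); add D.
MST edges: F–G, E–G, C–E, C–H, H–I, D–H; total weight 1+6+7+7+4+11 = 36.

36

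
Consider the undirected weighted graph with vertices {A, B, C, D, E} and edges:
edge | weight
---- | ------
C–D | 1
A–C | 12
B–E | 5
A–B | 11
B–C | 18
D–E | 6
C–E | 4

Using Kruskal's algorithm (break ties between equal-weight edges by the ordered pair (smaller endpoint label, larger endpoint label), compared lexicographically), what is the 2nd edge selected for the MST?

C-E

Sort edges by weight, then run Kruskal:
C–D (1): add. Components now {A} {B} {C,D} {E}
C–E (4): add. Components now {A} {B} {C,D,E}
B–E (5): add. Components now {A} {B,C,D,E}
D–E (6): skip — D and E already connected.
A–B (11): add. Components now {A,B,C,D,E}
The 2nd edge added is C–E.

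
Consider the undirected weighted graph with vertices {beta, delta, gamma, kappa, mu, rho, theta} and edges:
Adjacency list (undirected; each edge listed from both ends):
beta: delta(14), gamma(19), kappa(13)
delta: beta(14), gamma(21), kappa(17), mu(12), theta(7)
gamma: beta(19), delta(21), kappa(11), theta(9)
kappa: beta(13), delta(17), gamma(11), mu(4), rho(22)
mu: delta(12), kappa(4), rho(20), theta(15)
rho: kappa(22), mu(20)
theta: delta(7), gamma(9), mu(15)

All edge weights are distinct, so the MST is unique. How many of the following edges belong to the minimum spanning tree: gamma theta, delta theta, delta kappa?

Kruskal: consider edges lightest-first.
kappa mu (4): add — endpoints in different components.
delta theta (7): add — endpoints in different components.
gamma theta (9): add — endpoints in different components.
gamma kappa (11): add — endpoints in different components.
delta mu (12): skip — delta and mu already connected.
beta kappa (13): add — endpoints in different components.
beta delta (14): skip — delta and beta already connected.
mu theta (15): skip — theta and mu already connected.
delta kappa (17): skip — kappa and delta already connected.
beta gamma (19): skip — beta and gamma already connected.
mu rho (20): add — endpoints in different components.
MST edge set: {kappa mu, delta theta, gamma theta, gamma kappa, beta kappa, mu rho}.
Of the listed edges, {gamma theta, delta theta} are in the MST → 2.

2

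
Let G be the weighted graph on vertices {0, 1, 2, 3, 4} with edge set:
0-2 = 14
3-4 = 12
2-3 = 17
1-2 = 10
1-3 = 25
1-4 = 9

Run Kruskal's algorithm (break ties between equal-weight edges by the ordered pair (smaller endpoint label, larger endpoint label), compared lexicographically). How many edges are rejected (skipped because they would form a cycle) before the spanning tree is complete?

Sort edges by weight, then run Kruskal:
1-4 (9): add. Components now {0} {1,4} {2} {3}
1-2 (10): add. Components now {0} {1,2,4} {3}
3-4 (12): add. Components now {0} {1,2,3,4}
0-2 (14): add. Components now {0,1,2,3,4}
Edges rejected before the tree was complete: 0.

0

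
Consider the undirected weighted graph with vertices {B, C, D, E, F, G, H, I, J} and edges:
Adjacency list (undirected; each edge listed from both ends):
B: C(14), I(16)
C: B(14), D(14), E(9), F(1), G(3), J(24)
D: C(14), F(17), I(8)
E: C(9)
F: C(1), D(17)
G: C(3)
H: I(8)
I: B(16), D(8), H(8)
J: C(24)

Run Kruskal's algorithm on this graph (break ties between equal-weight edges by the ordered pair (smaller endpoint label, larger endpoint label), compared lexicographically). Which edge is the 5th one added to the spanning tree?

C-E

Kruskal's algorithm — process edges by increasing weight (ties by edge label):
C—F (1): add — endpoints in different components.
C—G (3): add — endpoints in different components.
D—I (8): add — endpoints in different components.
H—I (8): add — endpoints in different components.
C—E (9): add — endpoints in different components.
B—C (14): add — endpoints in different components.
C—D (14): add — endpoints in different components.
B—I (16): skip — B and I already connected.
D—F (17): skip — D and F already connected.
C—J (24): add — endpoints in different components.
The 5th edge added is C—E.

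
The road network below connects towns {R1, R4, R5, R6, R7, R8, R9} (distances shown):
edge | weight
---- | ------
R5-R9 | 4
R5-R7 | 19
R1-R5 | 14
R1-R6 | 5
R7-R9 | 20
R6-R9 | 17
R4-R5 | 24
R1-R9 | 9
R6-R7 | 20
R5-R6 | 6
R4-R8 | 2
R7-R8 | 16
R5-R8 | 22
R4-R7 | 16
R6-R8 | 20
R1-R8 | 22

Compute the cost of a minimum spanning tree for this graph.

52

Kruskal: consider edges lightest-first.
R4-R8 (2): add — endpoints in different components.
R5-R9 (4): add — endpoints in different components.
R1-R6 (5): add — endpoints in different components.
R5-R6 (6): add — endpoints in different components.
R1-R9 (9): skip — R1 and R9 already connected.
R1-R5 (14): skip — R1 and R5 already connected.
R4-R7 (16): add — endpoints in different components.
R7-R8 (16): skip — R8 and R7 already connected.
R6-R9 (17): skip — R6 and R9 already connected.
R5-R7 (19): add — endpoints in different components.
MST edges: R4-R8, R5-R9, R1-R6, R5-R6, R4-R7, R5-R7; total weight 2+4+5+6+16+19 = 52.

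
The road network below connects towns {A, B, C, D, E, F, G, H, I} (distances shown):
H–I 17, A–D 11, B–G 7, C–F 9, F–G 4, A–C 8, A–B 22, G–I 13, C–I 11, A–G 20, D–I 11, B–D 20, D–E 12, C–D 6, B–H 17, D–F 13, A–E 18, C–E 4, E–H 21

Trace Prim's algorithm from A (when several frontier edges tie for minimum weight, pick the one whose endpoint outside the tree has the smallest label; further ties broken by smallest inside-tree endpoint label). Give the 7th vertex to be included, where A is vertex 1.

Grow the tree from A using Prim:
Step 1: cheapest edge leaving the tree is A–C (8); add C.
Step 2: cheapest edge leaving the tree is C–E (4); add E.
Step 3: cheapest edge leaving the tree is C–D (6); add D.
Step 4: cheapest edge leaving the tree is C–F (9); add F.
Step 5: cheapest edge leaving the tree is F–G (4); add G.
Step 6: cheapest edge leaving the tree is B–G (7); add B.
Step 7: cheapest edge leaving the tree is C–I (11); add I.
Step 8: cheapest edge leaving the tree is B–H (17); add H.
Vertex order: A, C, E, D, F, G, B, I, H. The 7th vertex is B.

B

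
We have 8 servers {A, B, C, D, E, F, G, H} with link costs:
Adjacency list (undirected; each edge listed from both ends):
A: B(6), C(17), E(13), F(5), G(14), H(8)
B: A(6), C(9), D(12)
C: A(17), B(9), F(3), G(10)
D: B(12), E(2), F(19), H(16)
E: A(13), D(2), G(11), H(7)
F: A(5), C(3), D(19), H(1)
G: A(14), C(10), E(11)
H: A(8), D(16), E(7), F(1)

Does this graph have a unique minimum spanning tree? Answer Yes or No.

Kruskal: consider edges lightest-first.
F H (1): add — endpoints in different components.
D E (2): add — endpoints in different components.
C F (3): add — endpoints in different components.
A F (5): add — endpoints in different components.
A B (6): add — endpoints in different components.
E H (7): add — endpoints in different components.
A H (8): skip — A and H already connected.
B C (9): skip — B and C already connected.
C G (10): add — endpoints in different components.
Every non-tree edge has weight strictly greater than the heaviest edge on the tree path between its endpoints, so the MST is unique.

Yes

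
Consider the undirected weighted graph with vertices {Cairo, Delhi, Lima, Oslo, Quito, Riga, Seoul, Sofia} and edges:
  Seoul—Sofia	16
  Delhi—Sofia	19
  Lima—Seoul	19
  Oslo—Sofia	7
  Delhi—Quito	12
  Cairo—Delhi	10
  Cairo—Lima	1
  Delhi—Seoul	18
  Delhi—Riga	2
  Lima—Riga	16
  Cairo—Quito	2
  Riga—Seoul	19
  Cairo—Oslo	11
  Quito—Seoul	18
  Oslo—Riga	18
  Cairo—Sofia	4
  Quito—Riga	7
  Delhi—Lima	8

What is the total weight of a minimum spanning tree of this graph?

Prim, starting at Cairo.
Step 1: cheapest edge leaving the tree is Cairo—Lima (1); add Lima.
Step 2: cheapest edge leaving the tree is Cairo—Quito (2); add Quito.
Step 3: cheapest edge leaving the tree is Cairo—Sofia (4); add Sofia.
Step 4: cheapest edge leaving the tree is Oslo—Sofia (7); add Oslo.
Step 5: cheapest edge leaving the tree is Quito—Riga (7); add Riga.
Step 6: cheapest edge leaving the tree is Delhi—Riga (2); add Delhi.
Step 7: cheapest edge leaving the tree is Seoul—Sofia (16); add Seoul.
MST edges: Cairo—Lima, Cairo—Quito, Cairo—Sofia, Oslo—Sofia, Quito—Riga, Delhi—Riga, Seoul—Sofia; total weight 1+2+4+7+7+2+16 = 39.

39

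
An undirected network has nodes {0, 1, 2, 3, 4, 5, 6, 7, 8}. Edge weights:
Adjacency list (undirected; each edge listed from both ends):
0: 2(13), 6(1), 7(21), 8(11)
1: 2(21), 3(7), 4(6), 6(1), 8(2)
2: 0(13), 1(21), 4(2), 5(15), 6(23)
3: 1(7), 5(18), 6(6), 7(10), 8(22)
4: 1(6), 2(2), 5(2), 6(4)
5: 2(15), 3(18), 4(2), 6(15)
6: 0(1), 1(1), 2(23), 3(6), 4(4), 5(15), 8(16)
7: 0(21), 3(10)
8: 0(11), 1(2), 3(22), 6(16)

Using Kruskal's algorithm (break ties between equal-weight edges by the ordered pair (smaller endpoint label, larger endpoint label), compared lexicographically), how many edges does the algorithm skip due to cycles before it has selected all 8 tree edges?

2

Kruskal: consider edges lightest-first.
0—6 (1): add — endpoints in different components.
1—6 (1): add — endpoints in different components.
1—8 (2): add — endpoints in different components.
2—4 (2): add — endpoints in different components.
4—5 (2): add — endpoints in different components.
4—6 (4): add — endpoints in different components.
1—4 (6): skip — 1 and 4 already connected.
3—6 (6): add — endpoints in different components.
1—3 (7): skip — 1 and 3 already connected.
3—7 (10): add — endpoints in different components.
Edges rejected before the tree was complete: 2.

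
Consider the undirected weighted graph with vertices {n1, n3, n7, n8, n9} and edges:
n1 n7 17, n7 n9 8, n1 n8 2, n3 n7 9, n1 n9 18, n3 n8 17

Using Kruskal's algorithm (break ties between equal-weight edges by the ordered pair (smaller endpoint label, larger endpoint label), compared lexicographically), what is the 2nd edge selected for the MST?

n7-n9

Sort edges by weight, then run Kruskal:
n1 n8 (2): add — endpoints in different components.
n7 n9 (8): add — endpoints in different components.
n3 n7 (9): add — endpoints in different components.
n1 n7 (17): add — endpoints in different components.
The 2nd edge added is n7 n9.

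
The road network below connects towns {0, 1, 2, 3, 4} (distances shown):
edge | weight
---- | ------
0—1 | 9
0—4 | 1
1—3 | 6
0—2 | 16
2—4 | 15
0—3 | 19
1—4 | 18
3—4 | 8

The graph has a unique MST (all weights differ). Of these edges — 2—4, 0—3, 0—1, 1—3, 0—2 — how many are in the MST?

2

Kruskal: consider edges lightest-first.
0—4 (1): add. Components now {0,4} {1} {2} {3}
1—3 (6): add. Components now {0,4} {1,3} {2}
3—4 (8): add. Components now {0,1,3,4} {2}
0—1 (9): skip — 0 and 1 already connected.
2—4 (15): add. Components now {0,1,2,3,4}
MST edge set: {0—4, 1—3, 3—4, 2—4}.
Of the listed edges, {2—4, 1—3} are in the MST → 2.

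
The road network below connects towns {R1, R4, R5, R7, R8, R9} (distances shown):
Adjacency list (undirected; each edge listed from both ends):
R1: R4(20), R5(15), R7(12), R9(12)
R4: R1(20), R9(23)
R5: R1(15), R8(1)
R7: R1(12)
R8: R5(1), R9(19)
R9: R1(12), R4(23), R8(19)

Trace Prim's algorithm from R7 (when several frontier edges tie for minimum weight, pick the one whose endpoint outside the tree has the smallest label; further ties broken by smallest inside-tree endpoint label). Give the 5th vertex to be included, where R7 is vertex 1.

R8

Grow the tree from R7 using Prim:
Step 1: frontier [R1–R7 12] → take R1–R7 (12); add R1.
Step 2: frontier [R1–R9 12, R1–R5 15, R1–R4 20] → take R1–R9 (12); add R9.
Step 3: frontier [R1–R5 15, R1–R4 20, R8–R9 19, R4–R9 23] → take R1–R5 (15); add R5.
Step 4: frontier [R1–R4 20, R5–R8 1, R8–R9 19, R4–R9 23] → take R5–R8 (1); add R8.
Step 5: frontier [R1–R4 20, R4–R9 23] → take R1–R4 (20); add R4.
Vertex order: R7, R1, R9, R5, R8, R4. The 5th vertex is R8.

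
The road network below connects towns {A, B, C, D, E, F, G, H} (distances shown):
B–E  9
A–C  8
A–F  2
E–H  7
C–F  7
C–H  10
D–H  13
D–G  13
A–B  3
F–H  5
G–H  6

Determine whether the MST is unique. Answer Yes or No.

Kruskal's algorithm — process edges by increasing weight (ties by edge label):
A–F (2): add — endpoints in different components.
A–B (3): add — endpoints in different components.
F–H (5): add — endpoints in different components.
G–H (6): add — endpoints in different components.
C–F (7): add — endpoints in different components.
E–H (7): add — endpoints in different components.
A–C (8): skip — A and C already connected.
B–E (9): skip — B and E already connected.
C–H (10): skip — C and H already connected.
D–G (13): add — endpoints in different components.
Non-tree edge D–H has weight 13, equal to the heaviest edge on its tree cycle — swapping gives another MST of the same weight. Not unique.

No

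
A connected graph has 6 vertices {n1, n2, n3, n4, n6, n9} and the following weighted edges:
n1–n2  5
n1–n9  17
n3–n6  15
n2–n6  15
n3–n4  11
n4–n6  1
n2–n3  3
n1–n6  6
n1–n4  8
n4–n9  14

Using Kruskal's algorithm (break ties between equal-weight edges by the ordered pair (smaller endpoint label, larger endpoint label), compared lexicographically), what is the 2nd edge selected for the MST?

n2-n3

Kruskal's algorithm — process edges by increasing weight (ties by edge label):
n4–n6 (1): add — endpoints in different components.
n2–n3 (3): add — endpoints in different components.
n1–n2 (5): add — endpoints in different components.
n1–n6 (6): add — endpoints in different components.
n1–n4 (8): skip — n1 and n4 already connected.
n3–n4 (11): skip — n3 and n4 already connected.
n4–n9 (14): add — endpoints in different components.
The 2nd edge added is n2–n3.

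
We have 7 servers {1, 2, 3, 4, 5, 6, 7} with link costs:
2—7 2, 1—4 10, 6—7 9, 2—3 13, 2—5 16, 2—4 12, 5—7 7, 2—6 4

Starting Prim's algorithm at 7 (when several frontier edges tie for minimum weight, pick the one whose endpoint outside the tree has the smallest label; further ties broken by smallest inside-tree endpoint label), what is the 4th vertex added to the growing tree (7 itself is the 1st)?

5

Grow the tree from 7 using Prim:
Step 1: frontier [2—7 2, 5—7 7, 6—7 9] → take 2—7 (2); add 2.
Step 2: frontier [2—6 4, 2—4 12, 2—3 13, 2—5 16, 5—7 7, 6—7 9] → take 2—6 (4); add 6.
Step 3: frontier [2—4 12, 2—3 13, 2—5 16, 5—7 7] → take 5—7 (7); add 5.
Step 4: frontier [2—4 12, 2—3 13] → take 2—4 (12); add 4.
Step 5: frontier [2—3 13, 1—4 10] → take 1—4 (10); add 1.
Step 6: frontier [2—3 13] → take 2—3 (13); add 3.
Vertex order: 7, 2, 6, 5, 4, 1, 3. The 4th vertex is 5.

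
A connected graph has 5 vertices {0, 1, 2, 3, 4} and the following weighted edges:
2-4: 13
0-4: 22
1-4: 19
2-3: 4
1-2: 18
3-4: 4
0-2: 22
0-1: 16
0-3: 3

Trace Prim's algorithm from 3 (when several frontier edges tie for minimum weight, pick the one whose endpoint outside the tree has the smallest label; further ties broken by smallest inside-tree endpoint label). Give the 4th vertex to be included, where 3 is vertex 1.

4

Prim, starting at 3.
Step 1: frontier [0-3 3, 2-3 4, 3-4 4] → take 0-3 (3); add 0.
Step 2: frontier [0-1 16, 0-2 22, 0-4 22, 2-3 4, 3-4 4] → take 2-3 (4); add 2.
Step 3: frontier [0-1 16, 0-4 22, 2-4 13, 1-2 18, 3-4 4] → take 3-4 (4); add 4.
Step 4: frontier [0-1 16, 1-2 18, 1-4 19] → take 0-1 (16); add 1.
Vertex order: 3, 0, 2, 4, 1. The 4th vertex is 4.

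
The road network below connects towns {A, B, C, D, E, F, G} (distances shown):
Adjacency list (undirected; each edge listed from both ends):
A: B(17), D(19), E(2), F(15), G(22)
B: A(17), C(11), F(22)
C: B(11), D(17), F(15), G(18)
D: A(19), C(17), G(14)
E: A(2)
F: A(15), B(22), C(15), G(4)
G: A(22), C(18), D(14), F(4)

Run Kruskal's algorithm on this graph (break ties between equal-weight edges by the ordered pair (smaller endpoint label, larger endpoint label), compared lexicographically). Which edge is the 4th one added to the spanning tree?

Kruskal: consider edges lightest-first.
A E (2): add. Components now {A,E} {B} {C} {D} {F} {G}
F G (4): add. Components now {A,E} {B} {C} {D} {F,G}
B C (11): add. Components now {A,E} {B,C} {D} {F,G}
D G (14): add. Components now {A,E} {B,C} {D,F,G}
A F (15): add. Components now {A,D,E,F,G} {B,C}
C F (15): add. Components now {A,B,C,D,E,F,G}
The 4th edge added is D G.

D-G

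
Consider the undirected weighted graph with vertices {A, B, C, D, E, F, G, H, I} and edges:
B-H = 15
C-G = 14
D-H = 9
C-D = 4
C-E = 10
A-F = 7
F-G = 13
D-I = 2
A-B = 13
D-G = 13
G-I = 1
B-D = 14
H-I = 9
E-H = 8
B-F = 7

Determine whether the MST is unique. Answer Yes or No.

No

Kruskal's algorithm — process edges by increasing weight (ties by edge label):
G-I (1): add — endpoints in different components.
D-I (2): add — endpoints in different components.
C-D (4): add — endpoints in different components.
A-F (7): add — endpoints in different components.
B-F (7): add — endpoints in different components.
E-H (8): add — endpoints in different components.
D-H (9): add — endpoints in different components.
H-I (9): skip — H and I already connected.
C-E (10): skip — C and E already connected.
A-B (13): skip — A and B already connected.
D-G (13): skip — D and G already connected.
F-G (13): add — endpoints in different components.
Non-tree edge H-I has weight 9, equal to the heaviest edge on its tree cycle — swapping gives another MST of the same weight. Not unique.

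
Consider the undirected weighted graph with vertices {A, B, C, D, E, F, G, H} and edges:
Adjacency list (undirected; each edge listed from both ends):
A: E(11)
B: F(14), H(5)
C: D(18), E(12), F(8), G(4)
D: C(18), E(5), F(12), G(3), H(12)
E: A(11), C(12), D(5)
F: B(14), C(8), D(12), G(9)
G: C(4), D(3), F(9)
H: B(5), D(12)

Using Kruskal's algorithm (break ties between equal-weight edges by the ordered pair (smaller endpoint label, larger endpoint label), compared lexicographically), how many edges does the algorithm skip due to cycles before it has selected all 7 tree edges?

Kruskal's algorithm — process edges by increasing weight (ties by edge label):
D–G (3): add — endpoints in different components.
C–G (4): add — endpoints in different components.
B–H (5): add — endpoints in different components.
D–E (5): add — endpoints in different components.
C–F (8): add — endpoints in different components.
F–G (9): skip — F and G already connected.
A–E (11): add — endpoints in different components.
C–E (12): skip — C and E already connected.
D–F (12): skip — D and F already connected.
D–H (12): add — endpoints in different components.
Edges rejected before the tree was complete: 3.

3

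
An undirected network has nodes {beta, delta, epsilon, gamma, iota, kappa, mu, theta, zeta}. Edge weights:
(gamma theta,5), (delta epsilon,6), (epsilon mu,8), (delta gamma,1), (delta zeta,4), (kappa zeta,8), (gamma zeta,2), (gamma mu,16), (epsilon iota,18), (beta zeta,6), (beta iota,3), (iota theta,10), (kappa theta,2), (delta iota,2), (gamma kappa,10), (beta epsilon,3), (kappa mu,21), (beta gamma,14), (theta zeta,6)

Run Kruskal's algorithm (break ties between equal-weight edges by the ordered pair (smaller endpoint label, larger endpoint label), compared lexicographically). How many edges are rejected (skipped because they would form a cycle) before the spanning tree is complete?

4

Kruskal: consider edges lightest-first.
delta gamma (1): add — endpoints in different components.
delta iota (2): add — endpoints in different components.
gamma zeta (2): add — endpoints in different components.
kappa theta (2): add — endpoints in different components.
beta epsilon (3): add — endpoints in different components.
beta iota (3): add — endpoints in different components.
delta zeta (4): skip — zeta and delta already connected.
gamma theta (5): add — endpoints in different components.
beta zeta (6): skip — beta and zeta already connected.
delta epsilon (6): skip — epsilon and delta already connected.
theta zeta (6): skip — theta and zeta already connected.
epsilon mu (8): add — endpoints in different components.
Edges rejected before the tree was complete: 4.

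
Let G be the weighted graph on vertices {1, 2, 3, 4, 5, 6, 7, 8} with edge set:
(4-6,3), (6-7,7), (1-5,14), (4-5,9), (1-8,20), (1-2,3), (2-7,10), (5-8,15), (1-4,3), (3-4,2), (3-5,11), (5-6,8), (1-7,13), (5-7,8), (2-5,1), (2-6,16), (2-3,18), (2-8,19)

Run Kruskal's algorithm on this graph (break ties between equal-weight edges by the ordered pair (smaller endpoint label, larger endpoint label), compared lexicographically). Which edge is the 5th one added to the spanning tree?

Sort edges by weight, then run Kruskal:
2-5 (1): add — endpoints in different components.
3-4 (2): add — endpoints in different components.
1-2 (3): add — endpoints in different components.
1-4 (3): add — endpoints in different components.
4-6 (3): add — endpoints in different components.
6-7 (7): add — endpoints in different components.
5-6 (8): skip — 5 and 6 already connected.
5-7 (8): skip — 5 and 7 already connected.
4-5 (9): skip — 4 and 5 already connected.
2-7 (10): skip — 2 and 7 already connected.
3-5 (11): skip — 3 and 5 already connected.
1-7 (13): skip — 1 and 7 already connected.
1-5 (14): skip — 1 and 5 already connected.
5-8 (15): add — endpoints in different components.
The 5th edge added is 4-6.

4-6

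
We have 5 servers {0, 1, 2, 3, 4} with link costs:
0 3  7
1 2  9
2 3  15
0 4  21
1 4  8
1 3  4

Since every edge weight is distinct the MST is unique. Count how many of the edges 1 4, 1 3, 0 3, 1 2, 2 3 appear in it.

4

Kruskal's algorithm — process edges by increasing weight (ties by edge label):
1 3 (4): add. Components now {0} {1,3} {2} {4}
0 3 (7): add. Components now {0,1,3} {2} {4}
1 4 (8): add. Components now {0,1,3,4} {2}
1 2 (9): add. Components now {0,1,2,3,4}
MST edge set: {1 3, 0 3, 1 4, 1 2}.
Of the listed edges, {1 4, 1 3, 0 3, 1 2} are in the MST → 4.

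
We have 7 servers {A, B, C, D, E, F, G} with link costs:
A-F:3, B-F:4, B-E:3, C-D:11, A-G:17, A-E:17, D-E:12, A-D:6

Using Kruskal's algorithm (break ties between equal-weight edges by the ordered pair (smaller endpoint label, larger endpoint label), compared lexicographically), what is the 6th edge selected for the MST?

Sort edges by weight, then run Kruskal:
A-F (3): add. Components now {A,F} {B} {C} {D} {E} {G}
B-E (3): add. Components now {A,F} {B,E} {C} {D} {G}
B-F (4): add. Components now {A,B,E,F} {C} {D} {G}
A-D (6): add. Components now {A,B,D,E,F} {C} {G}
C-D (11): add. Components now {A,B,C,D,E,F} {G}
D-E (12): skip — D and E already connected.
A-E (17): skip — A and E already connected.
A-G (17): add. Components now {A,B,C,D,E,F,G}
The 6th edge added is A-G.

A-G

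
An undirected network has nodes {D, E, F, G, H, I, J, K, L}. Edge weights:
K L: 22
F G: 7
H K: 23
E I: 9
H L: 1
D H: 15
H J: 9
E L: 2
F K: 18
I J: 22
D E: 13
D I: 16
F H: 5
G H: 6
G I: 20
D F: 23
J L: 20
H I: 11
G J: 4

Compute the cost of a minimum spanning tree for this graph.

Kruskal's algorithm — process edges by increasing weight (ties by edge label):
H L (1): add — endpoints in different components.
E L (2): add — endpoints in different components.
G J (4): add — endpoints in different components.
F H (5): add — endpoints in different components.
G H (6): add — endpoints in different components.
F G (7): skip — F and G already connected.
E I (9): add — endpoints in different components.
H J (9): skip — H and J already connected.
H I (11): skip — H and I already connected.
D E (13): add — endpoints in different components.
D H (15): skip — D and H already connected.
D I (16): skip — D and I already connected.
F K (18): add — endpoints in different components.
MST edges: H L, E L, G J, F H, G H, E I, D E, F K; total weight 1+2+4+5+6+9+13+18 = 58.

58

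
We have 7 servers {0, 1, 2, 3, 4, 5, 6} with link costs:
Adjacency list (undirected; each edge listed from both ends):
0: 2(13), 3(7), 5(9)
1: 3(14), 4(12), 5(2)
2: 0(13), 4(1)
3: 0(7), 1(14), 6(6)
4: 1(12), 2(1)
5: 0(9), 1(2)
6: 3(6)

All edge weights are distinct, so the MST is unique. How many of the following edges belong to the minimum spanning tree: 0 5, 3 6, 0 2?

2

Kruskal's algorithm — process edges by increasing weight (ties by edge label):
2 4 (1): add. Components now {0} {1} {2,4} {3} {5} {6}
1 5 (2): add. Components now {0} {1,5} {2,4} {3} {6}
3 6 (6): add. Components now {0} {1,5} {2,4} {3,6}
0 3 (7): add. Components now {0,3,6} {1,5} {2,4}
0 5 (9): add. Components now {0,1,3,5,6} {2,4}
1 4 (12): add. Components now {0,1,2,3,4,5,6}
MST edge set: {2 4, 1 5, 3 6, 0 3, 0 5, 1 4}.
Of the listed edges, {0 5, 3 6} are in the MST → 2.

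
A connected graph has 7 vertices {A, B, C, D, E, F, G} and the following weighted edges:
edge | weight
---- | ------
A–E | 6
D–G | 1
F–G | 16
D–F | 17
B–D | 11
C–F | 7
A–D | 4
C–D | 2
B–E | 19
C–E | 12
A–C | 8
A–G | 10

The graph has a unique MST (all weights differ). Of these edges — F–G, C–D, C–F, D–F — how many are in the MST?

2

Sort edges by weight, then run Kruskal:
D–G (1): add. Components now {A} {B} {C} {D,G} {E} {F}
C–D (2): add. Components now {A} {B} {C,D,G} {E} {F}
A–D (4): add. Components now {A,C,D,G} {B} {E} {F}
A–E (6): add. Components now {A,C,D,E,G} {B} {F}
C–F (7): add. Components now {A,C,D,E,F,G} {B}
A–C (8): skip — A and C already connected.
A–G (10): skip — A and G already connected.
B–D (11): add. Components now {A,B,C,D,E,F,G}
MST edge set: {D–G, C–D, A–D, A–E, C–F, B–D}.
Of the listed edges, {C–D, C–F} are in the MST → 2.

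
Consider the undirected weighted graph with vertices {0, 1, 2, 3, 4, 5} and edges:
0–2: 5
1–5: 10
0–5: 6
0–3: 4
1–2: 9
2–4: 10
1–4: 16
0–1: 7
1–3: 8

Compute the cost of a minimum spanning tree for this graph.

32

Prim's algorithm from 1:
Step 1: cheapest edge leaving the tree is 0–1 (7); add 0.
Step 2: cheapest edge leaving the tree is 0–3 (4); add 3.
Step 3: cheapest edge leaving the tree is 0–2 (5); add 2.
Step 4: cheapest edge leaving the tree is 0–5 (6); add 5.
Step 5: cheapest edge leaving the tree is 2–4 (10); add 4.
MST edges: 0–1, 0–3, 0–2, 0–5, 2–4; total weight 7+4+5+6+10 = 32.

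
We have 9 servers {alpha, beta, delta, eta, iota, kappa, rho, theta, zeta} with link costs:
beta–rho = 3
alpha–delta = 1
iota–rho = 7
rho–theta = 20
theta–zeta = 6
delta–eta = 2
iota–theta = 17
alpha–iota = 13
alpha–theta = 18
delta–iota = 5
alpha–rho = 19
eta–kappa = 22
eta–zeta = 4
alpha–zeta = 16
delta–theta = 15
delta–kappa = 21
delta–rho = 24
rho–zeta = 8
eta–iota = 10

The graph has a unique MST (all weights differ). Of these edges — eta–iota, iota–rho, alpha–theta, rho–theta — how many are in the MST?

Sort edges by weight, then run Kruskal:
alpha–delta (1): add — endpoints in different components.
delta–eta (2): add — endpoints in different components.
beta–rho (3): add — endpoints in different components.
eta–zeta (4): add — endpoints in different components.
delta–iota (5): add — endpoints in different components.
theta–zeta (6): add — endpoints in different components.
iota–rho (7): add — endpoints in different components.
rho–zeta (8): skip — rho and zeta already connected.
eta–iota (10): skip — eta and iota already connected.
alpha–iota (13): skip — alpha and iota already connected.
delta–theta (15): skip — theta and delta already connected.
alpha–zeta (16): skip — alpha and zeta already connected.
iota–theta (17): skip — theta and iota already connected.
alpha–theta (18): skip — alpha and theta already connected.
alpha–rho (19): skip — alpha and rho already connected.
rho–theta (20): skip — theta and rho already connected.
delta–kappa (21): add — endpoints in different components.
MST edge set: {alpha–delta, delta–eta, beta–rho, eta–zeta, delta–iota, theta–zeta, iota–rho, delta–kappa}.
Of the listed edges, {iota–rho} are in the MST → 1.

1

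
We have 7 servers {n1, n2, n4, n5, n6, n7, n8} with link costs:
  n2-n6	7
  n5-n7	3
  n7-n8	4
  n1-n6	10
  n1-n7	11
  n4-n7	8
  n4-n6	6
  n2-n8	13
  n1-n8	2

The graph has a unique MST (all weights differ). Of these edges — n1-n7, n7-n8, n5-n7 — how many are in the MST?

2

Kruskal's algorithm — process edges by increasing weight (ties by edge label):
n1-n8 (2): add — endpoints in different components.
n5-n7 (3): add — endpoints in different components.
n7-n8 (4): add — endpoints in different components.
n4-n6 (6): add — endpoints in different components.
n2-n6 (7): add — endpoints in different components.
n4-n7 (8): add — endpoints in different components.
MST edge set: {n1-n8, n5-n7, n7-n8, n4-n6, n2-n6, n4-n7}.
Of the listed edges, {n7-n8, n5-n7} are in the MST → 2.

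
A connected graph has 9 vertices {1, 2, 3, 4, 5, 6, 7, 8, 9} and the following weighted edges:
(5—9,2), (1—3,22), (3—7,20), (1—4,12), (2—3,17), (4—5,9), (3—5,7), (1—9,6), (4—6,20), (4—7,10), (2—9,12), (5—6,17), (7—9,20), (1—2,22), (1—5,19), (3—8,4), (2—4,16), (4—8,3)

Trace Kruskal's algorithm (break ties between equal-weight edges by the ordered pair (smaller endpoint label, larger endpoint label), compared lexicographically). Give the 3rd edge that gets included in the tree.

3-8

Sort edges by weight, then run Kruskal:
5—9 (2): add — endpoints in different components.
4—8 (3): add — endpoints in different components.
3—8 (4): add — endpoints in different components.
1—9 (6): add — endpoints in different components.
3—5 (7): add — endpoints in different components.
4—5 (9): skip — 4 and 5 already connected.
4—7 (10): add — endpoints in different components.
1—4 (12): skip — 1 and 4 already connected.
2—9 (12): add — endpoints in different components.
2—4 (16): skip — 2 and 4 already connected.
2—3 (17): skip — 2 and 3 already connected.
5—6 (17): add — endpoints in different components.
The 3rd edge added is 3—8.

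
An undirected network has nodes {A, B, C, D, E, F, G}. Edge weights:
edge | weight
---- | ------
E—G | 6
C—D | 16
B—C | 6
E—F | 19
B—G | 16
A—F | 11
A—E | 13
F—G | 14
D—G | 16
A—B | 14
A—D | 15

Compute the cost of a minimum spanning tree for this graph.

Prim's algorithm from C:
Step 1: cheapest edge leaving the tree is B—C (6); add B.
Step 2: cheapest edge leaving the tree is A—B (14); add A.
Step 3: cheapest edge leaving the tree is A—F (11); add F.
Step 4: cheapest edge leaving the tree is A—E (13); add E.
Step 5: cheapest edge leaving the tree is E—G (6); add G.
Step 6: cheapest edge leaving the tree is A—D (15); add D.
MST edges: B—C, A—B, A—F, A—E, E—G, A—D; total weight 6+14+11+13+6+15 = 65.

65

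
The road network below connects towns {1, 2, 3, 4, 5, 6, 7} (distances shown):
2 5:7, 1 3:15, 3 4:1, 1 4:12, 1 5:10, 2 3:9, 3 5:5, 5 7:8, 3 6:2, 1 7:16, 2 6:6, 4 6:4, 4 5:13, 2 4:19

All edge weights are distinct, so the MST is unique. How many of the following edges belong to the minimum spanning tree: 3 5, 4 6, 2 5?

Sort edges by weight, then run Kruskal:
3 4 (1): add — endpoints in different components.
3 6 (2): add — endpoints in different components.
4 6 (4): skip — 4 and 6 already connected.
3 5 (5): add — endpoints in different components.
2 6 (6): add — endpoints in different components.
2 5 (7): skip — 2 and 5 already connected.
5 7 (8): add — endpoints in different components.
2 3 (9): skip — 2 and 3 already connected.
1 5 (10): add — endpoints in different components.
MST edge set: {3 4, 3 6, 3 5, 2 6, 5 7, 1 5}.
Of the listed edges, {3 5} are in the MST → 1.

1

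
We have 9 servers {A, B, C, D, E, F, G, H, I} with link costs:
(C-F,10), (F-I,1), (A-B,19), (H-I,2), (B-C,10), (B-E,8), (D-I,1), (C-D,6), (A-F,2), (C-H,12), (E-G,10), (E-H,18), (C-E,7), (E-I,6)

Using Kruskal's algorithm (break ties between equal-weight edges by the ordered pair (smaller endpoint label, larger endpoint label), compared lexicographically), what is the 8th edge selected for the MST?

E-G

Kruskal's algorithm — process edges by increasing weight (ties by edge label):
D-I (1): add — endpoints in different components.
F-I (1): add — endpoints in different components.
A-F (2): add — endpoints in different components.
H-I (2): add — endpoints in different components.
C-D (6): add — endpoints in different components.
E-I (6): add — endpoints in different components.
C-E (7): skip — C and E already connected.
B-E (8): add — endpoints in different components.
B-C (10): skip — B and C already connected.
C-F (10): skip — C and F already connected.
E-G (10): add — endpoints in different components.
The 8th edge added is E-G.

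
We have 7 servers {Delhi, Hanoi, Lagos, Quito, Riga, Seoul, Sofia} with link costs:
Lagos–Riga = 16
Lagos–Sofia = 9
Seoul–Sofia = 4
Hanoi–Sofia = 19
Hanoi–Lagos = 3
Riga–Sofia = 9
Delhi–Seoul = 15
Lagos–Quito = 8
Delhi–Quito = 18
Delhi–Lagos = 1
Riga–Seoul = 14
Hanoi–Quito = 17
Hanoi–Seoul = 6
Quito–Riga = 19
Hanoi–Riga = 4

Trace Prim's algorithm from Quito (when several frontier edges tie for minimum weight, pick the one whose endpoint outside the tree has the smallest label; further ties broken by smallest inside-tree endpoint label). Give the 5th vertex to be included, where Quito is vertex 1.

Riga

Grow the tree from Quito using Prim:
Step 1: cheapest edge leaving the tree is Lagos–Quito (8); add Lagos.
Step 2: cheapest edge leaving the tree is Delhi–Lagos (1); add Delhi.
Step 3: cheapest edge leaving the tree is Hanoi–Lagos (3); add Hanoi.
Step 4: cheapest edge leaving the tree is Hanoi–Riga (4); add Riga.
Step 5: cheapest edge leaving the tree is Hanoi–Seoul (6); add Seoul.
Step 6: cheapest edge leaving the tree is Seoul–Sofia (4); add Sofia.
Vertex order: Quito, Lagos, Delhi, Hanoi, Riga, Seoul, Sofia. The 5th vertex is Riga.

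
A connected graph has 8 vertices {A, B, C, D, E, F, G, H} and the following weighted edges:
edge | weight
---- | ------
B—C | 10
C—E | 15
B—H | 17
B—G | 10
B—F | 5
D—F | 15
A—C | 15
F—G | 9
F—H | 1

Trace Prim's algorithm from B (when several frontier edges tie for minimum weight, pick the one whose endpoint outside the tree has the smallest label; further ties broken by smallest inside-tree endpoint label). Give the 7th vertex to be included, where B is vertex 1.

D

Grow the tree from B using Prim:
Step 1: cheapest edge leaving the tree is B—F (5); add F.
Step 2: cheapest edge leaving the tree is F—H (1); add H.
Step 3: cheapest edge leaving the tree is F—G (9); add G.
Step 4: cheapest edge leaving the tree is B—C (10); add C.
Step 5: cheapest edge leaving the tree is A—C (15); add A.
Step 6: cheapest edge leaving the tree is D—F (15); add D.
Step 7: cheapest edge leaving the tree is C—E (15); add E.
Vertex order: B, F, H, G, C, A, D, E. The 7th vertex is D.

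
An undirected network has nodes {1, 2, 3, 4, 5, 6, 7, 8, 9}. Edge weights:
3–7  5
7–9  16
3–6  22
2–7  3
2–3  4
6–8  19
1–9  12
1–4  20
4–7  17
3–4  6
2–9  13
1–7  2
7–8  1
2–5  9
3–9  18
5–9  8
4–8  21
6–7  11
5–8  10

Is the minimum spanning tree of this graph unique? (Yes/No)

Yes

Kruskal's algorithm — process edges by increasing weight (ties by edge label):
7–8 (1): add — endpoints in different components.
1–7 (2): add — endpoints in different components.
2–7 (3): add — endpoints in different components.
2–3 (4): add — endpoints in different components.
3–7 (5): skip — 3 and 7 already connected.
3–4 (6): add — endpoints in different components.
5–9 (8): add — endpoints in different components.
2–5 (9): add — endpoints in different components.
5–8 (10): skip — 5 and 8 already connected.
6–7 (11): add — endpoints in different components.
Every non-tree edge has weight strictly greater than the heaviest edge on the tree path between its endpoints, so the MST is unique.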